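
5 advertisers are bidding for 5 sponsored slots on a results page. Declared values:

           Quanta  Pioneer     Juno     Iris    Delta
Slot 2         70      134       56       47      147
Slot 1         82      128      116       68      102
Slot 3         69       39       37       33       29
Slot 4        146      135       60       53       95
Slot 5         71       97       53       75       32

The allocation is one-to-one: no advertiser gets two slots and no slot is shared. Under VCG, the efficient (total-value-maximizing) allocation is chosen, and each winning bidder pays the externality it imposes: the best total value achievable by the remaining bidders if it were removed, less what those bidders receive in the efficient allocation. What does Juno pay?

Efficient allocation: Quanta→Slot 3 ($69), Pioneer→Slot 4 ($135), Juno→Slot 1 ($116), Iris→Slot 5 ($75), Delta→Slot 2 ($147); total welfare W = $542.
Juno receives Slot 1 at value $116, so the others get W − 116 = $426.
Without Juno: best allocation of the remaining 4 bidders over all 5 slots is Quanta→Slot 4 ($146), Pioneer→Slot 1 ($128), Iris→Slot 5 ($75), Delta→Slot 2 ($147), total $496.
VCG payment = (others' best without Juno) − (others' welfare with Juno) = 496 − 426 = $70.

Juno pays $70.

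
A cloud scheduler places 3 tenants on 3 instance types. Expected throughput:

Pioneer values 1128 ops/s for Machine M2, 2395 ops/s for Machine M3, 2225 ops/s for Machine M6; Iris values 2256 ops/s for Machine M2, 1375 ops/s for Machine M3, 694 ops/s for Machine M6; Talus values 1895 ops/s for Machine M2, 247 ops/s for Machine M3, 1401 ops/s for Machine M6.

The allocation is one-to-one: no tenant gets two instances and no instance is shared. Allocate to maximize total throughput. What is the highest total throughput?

Optimal: Pioneer→Machine M3 (2395 ops/s), Iris→Machine M2 (2256 ops/s), Talus→Machine M6 (1401 ops/s) — total 2395+2256+1401 = 6052 ops/s.

Maximum total: 6052 ops/s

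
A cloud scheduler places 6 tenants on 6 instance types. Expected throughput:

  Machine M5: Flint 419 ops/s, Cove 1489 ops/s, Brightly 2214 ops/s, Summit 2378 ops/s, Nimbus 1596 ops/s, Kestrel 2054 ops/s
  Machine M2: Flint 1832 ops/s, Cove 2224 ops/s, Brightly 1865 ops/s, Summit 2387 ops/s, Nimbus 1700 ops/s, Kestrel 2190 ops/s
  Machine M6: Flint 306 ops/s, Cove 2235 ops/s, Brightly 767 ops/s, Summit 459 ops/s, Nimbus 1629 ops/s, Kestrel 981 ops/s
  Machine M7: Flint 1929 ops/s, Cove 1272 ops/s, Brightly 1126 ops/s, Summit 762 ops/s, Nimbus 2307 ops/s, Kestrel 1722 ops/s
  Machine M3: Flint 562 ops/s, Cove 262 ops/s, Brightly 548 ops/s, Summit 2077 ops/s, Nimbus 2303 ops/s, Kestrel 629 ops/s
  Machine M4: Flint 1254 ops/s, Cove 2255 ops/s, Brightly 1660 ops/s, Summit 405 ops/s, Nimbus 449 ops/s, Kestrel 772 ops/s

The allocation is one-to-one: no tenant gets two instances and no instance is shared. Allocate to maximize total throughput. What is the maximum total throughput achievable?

Maximum total: 12695 ops/s

Optimal: Flint→Machine M7 (1929 ops/s), Cove→Machine M6 (2235 ops/s), Brightly→Machine M4 (1660 ops/s), Summit→Machine M5 (2378 ops/s), Nimbus→Machine M3 (2303 ops/s), Kestrel→Machine M2 (2190 ops/s) — total 1929+2235+1660+2378+2303+2190 = 12695 ops/s.
Column-greedy (each instance in turn goes to its best remaining tenant) gives 10449 ops/s, worse by 2246.
Every other assignment is strictly worse.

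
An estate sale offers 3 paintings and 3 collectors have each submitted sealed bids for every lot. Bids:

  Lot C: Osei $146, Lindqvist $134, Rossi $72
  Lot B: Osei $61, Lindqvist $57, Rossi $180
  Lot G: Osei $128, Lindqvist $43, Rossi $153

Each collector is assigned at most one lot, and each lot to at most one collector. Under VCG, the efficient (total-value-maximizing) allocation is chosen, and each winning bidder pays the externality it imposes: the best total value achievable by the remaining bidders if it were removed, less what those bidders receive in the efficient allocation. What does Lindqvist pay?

Lindqvist pays $18.

Efficient allocation: Osei→Lot G ($128), Lindqvist→Lot C ($134), Rossi→Lot B ($180); total welfare W = $442.
Lindqvist receives Lot C at value $134, so the others get W − 134 = $308.
Without Lindqvist: best allocation of the remaining 2 bidders over all 3 lots is Osei→Lot C ($146), Rossi→Lot B ($180), total $326.
VCG payment = (others' best without Lindqvist) − (others' welfare with Lindqvist) = 326 − 308 = $18.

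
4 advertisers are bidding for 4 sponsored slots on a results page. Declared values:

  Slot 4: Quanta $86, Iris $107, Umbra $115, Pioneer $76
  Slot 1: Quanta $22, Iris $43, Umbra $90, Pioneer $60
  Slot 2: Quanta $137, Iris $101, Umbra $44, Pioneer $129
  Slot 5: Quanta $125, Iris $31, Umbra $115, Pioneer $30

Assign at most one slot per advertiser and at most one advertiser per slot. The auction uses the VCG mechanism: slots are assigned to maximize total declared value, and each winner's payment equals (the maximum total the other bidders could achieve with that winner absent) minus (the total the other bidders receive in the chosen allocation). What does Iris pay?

Iris pays $25.

Efficient allocation: Quanta→Slot 5 ($125), Iris→Slot 4 ($107), Umbra→Slot 1 ($90), Pioneer→Slot 2 ($129); total welfare W = $451.
Iris receives Slot 4 at value $107, so the others get W − 107 = $344.
Without Iris: best allocation of the remaining 3 bidders over all 4 slots is Quanta→Slot 5 ($125), Umbra→Slot 4 ($115), Pioneer→Slot 2 ($129), total $369.
VCG payment = (others' best without Iris) − (others' welfare with Iris) = 369 − 344 = $25.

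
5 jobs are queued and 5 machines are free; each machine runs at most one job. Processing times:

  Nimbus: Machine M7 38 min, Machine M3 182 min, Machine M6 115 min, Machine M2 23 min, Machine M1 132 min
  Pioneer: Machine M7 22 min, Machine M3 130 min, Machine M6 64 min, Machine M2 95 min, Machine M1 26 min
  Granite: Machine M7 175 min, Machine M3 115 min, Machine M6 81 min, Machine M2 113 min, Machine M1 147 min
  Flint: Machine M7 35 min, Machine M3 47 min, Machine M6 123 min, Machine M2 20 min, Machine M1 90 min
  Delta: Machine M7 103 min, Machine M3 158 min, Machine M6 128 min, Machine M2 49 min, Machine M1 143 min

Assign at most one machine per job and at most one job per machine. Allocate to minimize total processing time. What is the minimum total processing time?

Optimal: Nimbus→Machine M7 (38 min), Pioneer→Machine M1 (26 min), Granite→Machine M6 (81 min), Flint→Machine M3 (47 min), Delta→Machine M2 (49 min) — total 38+26+81+47+49 = 241 min.
Min-entry greedy (repeatedly take the single cheapest remaining cell) gives 413 min, worse by 172.
Next-best assignment: Nimbus→Machine M2, Pioneer→Machine M1, Granite→Machine M6, Flint→Machine M3, Delta→Machine M7 = 280 min.
No other one-to-one assignment undercuts 241 min.

Min total: 241 min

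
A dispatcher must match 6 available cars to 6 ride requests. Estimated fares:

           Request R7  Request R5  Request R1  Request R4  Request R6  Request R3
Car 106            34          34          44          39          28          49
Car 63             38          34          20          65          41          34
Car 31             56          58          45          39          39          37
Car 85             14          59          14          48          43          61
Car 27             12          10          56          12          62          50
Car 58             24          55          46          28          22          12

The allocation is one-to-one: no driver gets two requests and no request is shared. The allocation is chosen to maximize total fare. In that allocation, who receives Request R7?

Car 31 receives Request R7.

This is a one-to-one assignment (maximum-weight bipartite matching).
Optimal: Car 106→Request R1 ($44), Car 63→Request R4 ($65), Car 31→Request R7 ($56), Car 85→Request R3 ($61), Car 27→Request R6 ($62), Car 58→Request R5 ($55) — total 44+65+56+61+62+55 = $343.
Row-greedy (each driver in turn takes its best remaining request) gives $295, worse by 48.
Swapping Car 27↔Car 58 (Car 27→Request R5 $10, Car 58→Request R6 $22) loses 85.
Checked against all permutations: $343 is optimal.
Car 31's own top request is Request R5 ($58), but forcing Car 31→Request R5 and reassigning the rest optimally gives only $326 — worse by 17.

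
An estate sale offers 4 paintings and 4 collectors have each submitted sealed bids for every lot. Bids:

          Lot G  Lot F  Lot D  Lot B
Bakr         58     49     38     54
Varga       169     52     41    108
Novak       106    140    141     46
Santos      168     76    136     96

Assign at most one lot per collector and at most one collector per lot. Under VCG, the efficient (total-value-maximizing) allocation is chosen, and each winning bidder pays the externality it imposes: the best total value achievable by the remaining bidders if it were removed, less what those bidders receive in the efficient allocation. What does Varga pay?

Varga pays $33.

Efficient allocation: Bakr→Lot B ($54), Varga→Lot G ($169), Novak→Lot F ($140), Santos→Lot D ($136); total welfare W = $499.
Varga receives Lot G at value $169, so the others get W − 169 = $330.
Without Varga: best allocation of the remaining 3 bidders over all 4 lots is Bakr→Lot B ($54), Novak→Lot D ($141), Santos→Lot G ($168), total $363.
VCG payment = (others' best without Varga) − (others' welfare with Varga) = 363 − 330 = $33.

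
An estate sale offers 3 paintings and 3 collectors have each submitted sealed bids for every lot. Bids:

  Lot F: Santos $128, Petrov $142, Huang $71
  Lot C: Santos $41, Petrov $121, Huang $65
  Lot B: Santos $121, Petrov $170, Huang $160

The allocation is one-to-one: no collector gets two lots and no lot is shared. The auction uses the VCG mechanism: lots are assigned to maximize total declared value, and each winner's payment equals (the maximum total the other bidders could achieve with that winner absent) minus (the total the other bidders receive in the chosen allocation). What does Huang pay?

Efficient allocation: Santos→Lot F ($128), Petrov→Lot C ($121), Huang→Lot B ($160); total welfare W = $409.
Huang receives Lot B at value $160, so the others get W − 160 = $249.
Without Huang: best allocation of the remaining 2 bidders over all 3 lots is Santos→Lot F ($128), Petrov→Lot B ($170), total $298.
VCG payment = (others' best without Huang) − (others' welfare with Huang) = 298 − 249 = $49.

Huang pays $49.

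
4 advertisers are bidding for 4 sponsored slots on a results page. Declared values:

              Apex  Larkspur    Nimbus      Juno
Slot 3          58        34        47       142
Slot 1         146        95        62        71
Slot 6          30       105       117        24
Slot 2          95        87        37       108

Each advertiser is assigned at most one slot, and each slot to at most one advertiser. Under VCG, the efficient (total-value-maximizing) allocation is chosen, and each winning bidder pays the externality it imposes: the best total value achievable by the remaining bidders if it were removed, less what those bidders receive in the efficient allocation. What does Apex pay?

Efficient allocation: Apex→Slot 1 ($146), Larkspur→Slot 2 ($87), Nimbus→Slot 6 ($117), Juno→Slot 3 ($142); total welfare W = $492.
Apex receives Slot 1 at value $146, so the others get W − 146 = $346.
Without Apex: best allocation of the remaining 3 bidders over all 4 slots is Larkspur→Slot 1 ($95), Nimbus→Slot 6 ($117), Juno→Slot 3 ($142), total $354.
VCG payment = (others' best without Apex) − (others' welfare with Apex) = 354 − 346 = $8.

Apex pays $8.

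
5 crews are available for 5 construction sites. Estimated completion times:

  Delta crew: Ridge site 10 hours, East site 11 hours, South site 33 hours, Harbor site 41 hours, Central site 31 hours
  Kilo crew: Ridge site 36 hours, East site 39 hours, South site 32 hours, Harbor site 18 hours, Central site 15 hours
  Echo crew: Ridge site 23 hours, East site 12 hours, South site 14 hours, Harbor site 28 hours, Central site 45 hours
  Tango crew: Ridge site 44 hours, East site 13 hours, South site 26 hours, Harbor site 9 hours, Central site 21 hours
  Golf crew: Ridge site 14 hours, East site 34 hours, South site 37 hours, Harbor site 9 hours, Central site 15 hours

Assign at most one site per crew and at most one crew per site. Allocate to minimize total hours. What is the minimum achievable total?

Minimum total: 61 hours

Treat this as an assignment problem: match each crew to one site.
Optimal: Delta crew→Ridge site (10 hours), Kilo crew→Central site (15 hours), Echo crew→South site (14 hours), Tango crew→East site (13 hours), Golf crew→Harbor site (9 hours) — total 10+15+14+13+9 = 61 hours.
Row-greedy (each crew in turn takes its cheapest remaining site) gives 83 hours, worse by 22.
No other one-to-one assignment undercuts 61 hours.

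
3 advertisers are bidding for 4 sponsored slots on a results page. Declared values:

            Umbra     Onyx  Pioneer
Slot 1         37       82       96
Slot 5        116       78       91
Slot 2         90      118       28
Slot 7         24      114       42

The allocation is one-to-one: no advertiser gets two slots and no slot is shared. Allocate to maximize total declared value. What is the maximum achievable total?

Maximum total: $330

This is the linear assignment problem.
Optimal: Umbra→Slot 5 ($116), Onyx→Slot 2 ($118), Pioneer→Slot 1 ($96) — total 116+118+96 = $330.
Next-best assignment: Umbra→Slot 5, Onyx→Slot 7, Pioneer→Slot 1 = $326.
Swapping Pioneer↔Umbra (Pioneer→Slot 5 $91, Umbra→Slot 1 $37) loses 84.
Checked against all permutations: $330 is optimal.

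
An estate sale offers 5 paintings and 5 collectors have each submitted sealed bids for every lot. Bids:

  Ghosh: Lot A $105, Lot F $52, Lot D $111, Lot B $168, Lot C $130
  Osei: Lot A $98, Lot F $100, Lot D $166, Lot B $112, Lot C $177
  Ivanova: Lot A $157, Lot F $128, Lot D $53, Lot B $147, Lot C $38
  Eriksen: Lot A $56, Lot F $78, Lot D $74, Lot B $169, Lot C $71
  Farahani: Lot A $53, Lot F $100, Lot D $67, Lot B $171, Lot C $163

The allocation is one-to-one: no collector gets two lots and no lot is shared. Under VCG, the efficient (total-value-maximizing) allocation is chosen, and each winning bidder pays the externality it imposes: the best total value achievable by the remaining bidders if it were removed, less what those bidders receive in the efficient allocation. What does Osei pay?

Efficient allocation: Ghosh→Lot B ($168), Osei→Lot D ($166), Ivanova→Lot A ($157), Eriksen→Lot F ($78), Farahani→Lot C ($163); total welfare W = $732.
Osei receives Lot D at value $166, so the others get W − 166 = $566.
Without Osei: best allocation of the remaining 4 bidders over all 5 lots is Ghosh→Lot D ($111), Ivanova→Lot A ($157), Eriksen→Lot B ($169), Farahani→Lot C ($163), total $600.
VCG payment = (others' best without Osei) − (others' welfare with Osei) = 600 − 566 = $34.

Osei pays $34.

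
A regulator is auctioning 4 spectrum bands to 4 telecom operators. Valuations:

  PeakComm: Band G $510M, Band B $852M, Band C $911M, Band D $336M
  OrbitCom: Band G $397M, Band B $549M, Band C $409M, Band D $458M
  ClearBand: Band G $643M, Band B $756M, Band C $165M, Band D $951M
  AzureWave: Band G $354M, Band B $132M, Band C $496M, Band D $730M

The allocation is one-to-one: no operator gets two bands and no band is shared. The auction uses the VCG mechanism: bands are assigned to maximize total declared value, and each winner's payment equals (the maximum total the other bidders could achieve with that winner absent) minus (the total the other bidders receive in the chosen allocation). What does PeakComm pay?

Efficient allocation: PeakComm→Band C ($911M), OrbitCom→Band B ($549M), ClearBand→Band G ($643M), AzureWave→Band D ($730M); total welfare W = $2833M.
PeakComm receives Band C at value $911M, so the others get W − 911 = $1922M.
Without PeakComm: best allocation of the remaining 3 bidders over all 4 bands is OrbitCom→Band B ($549M), ClearBand→Band D ($951M), AzureWave→Band C ($496M), total $1996M.
VCG payment = (others' best without PeakComm) − (others' welfare with PeakComm) = 1996 − 1922 = $74M.

PeakComm pays $74M.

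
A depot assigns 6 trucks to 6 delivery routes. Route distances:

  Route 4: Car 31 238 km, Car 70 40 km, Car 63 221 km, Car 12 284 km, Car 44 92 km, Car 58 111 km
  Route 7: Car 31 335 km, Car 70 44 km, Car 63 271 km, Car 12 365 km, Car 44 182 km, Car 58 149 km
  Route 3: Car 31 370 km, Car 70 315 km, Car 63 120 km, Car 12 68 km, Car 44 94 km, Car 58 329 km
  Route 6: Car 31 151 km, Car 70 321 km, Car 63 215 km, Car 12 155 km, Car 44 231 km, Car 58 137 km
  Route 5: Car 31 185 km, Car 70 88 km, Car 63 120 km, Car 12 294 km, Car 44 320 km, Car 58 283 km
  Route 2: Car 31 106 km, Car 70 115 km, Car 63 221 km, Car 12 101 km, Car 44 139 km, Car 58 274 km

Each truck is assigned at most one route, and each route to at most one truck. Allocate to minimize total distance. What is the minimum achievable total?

Optimal: Car 31→Route 2 (106 km), Car 70→Route 7 (44 km), Car 63→Route 5 (120 km), Car 12→Route 3 (68 km), Car 44→Route 4 (92 km), Car 58→Route 6 (137 km) — total 106+44+120+68+92+137 = 567 km.
Column-greedy (each route in turn goes to its cheapest remaining truck) gives 667 km, worse by 100.
Every other assignment is strictly worse.

Minimum total: 567 km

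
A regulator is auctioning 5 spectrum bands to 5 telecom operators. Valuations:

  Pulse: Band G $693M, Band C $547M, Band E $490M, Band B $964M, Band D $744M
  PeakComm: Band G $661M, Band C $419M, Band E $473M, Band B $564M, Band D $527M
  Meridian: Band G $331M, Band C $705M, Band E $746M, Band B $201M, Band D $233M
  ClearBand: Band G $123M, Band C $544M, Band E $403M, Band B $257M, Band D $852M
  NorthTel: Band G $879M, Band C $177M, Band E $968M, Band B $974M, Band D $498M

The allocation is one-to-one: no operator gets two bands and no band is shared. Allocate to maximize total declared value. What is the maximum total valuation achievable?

Optimal: Pulse→Band B ($964M), PeakComm→Band G ($661M), Meridian→Band C ($705M), ClearBand→Band D ($852M), NorthTel→Band E ($968M) — total 964+661+705+852+968 = $4150M.
Next-best assignment: Pulse→Band B, PeakComm→Band E, Meridian→Band C, ClearBand→Band D, NorthTel→Band G = $3873M.

Max total: $4150M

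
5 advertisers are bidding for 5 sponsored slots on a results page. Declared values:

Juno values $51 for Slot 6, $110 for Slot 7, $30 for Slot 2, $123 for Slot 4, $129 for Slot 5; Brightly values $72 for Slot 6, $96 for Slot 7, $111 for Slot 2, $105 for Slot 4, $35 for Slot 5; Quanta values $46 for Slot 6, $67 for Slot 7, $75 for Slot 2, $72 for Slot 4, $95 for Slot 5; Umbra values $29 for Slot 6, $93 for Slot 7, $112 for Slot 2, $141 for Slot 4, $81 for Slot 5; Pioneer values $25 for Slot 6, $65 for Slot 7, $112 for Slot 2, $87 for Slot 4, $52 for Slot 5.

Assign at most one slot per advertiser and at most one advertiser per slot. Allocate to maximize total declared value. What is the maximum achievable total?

Max total: $530

Optimal: Juno→Slot 7 ($110), Brightly→Slot 6 ($72), Quanta→Slot 5 ($95), Umbra→Slot 4 ($141), Pioneer→Slot 2 ($112) — total 110+72+95+141+112 = $530.
Column-greedy (each slot in turn goes to its best remaining advertiser) gives $476, worse by 54.
Every other assignment is strictly worse.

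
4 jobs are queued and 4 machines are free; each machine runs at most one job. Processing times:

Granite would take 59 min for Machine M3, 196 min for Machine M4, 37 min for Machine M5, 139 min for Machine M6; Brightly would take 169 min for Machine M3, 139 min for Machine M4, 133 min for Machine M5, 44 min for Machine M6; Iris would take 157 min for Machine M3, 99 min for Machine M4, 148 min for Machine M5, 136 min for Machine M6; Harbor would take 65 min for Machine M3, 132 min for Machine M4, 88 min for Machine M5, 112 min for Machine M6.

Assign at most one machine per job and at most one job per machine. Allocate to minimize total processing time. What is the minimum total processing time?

Min total: 245 min

This is a one-to-one assignment (minimum-cost bipartite matching).
Optimal: Granite→Machine M5 (37 min), Brightly→Machine M6 (44 min), Iris→Machine M4 (99 min), Harbor→Machine M3 (65 min) — total 37+44+99+65 = 245 min.
Column-greedy (each machine in turn goes to its cheapest remaining job) gives 290 min, worse by 45.
Swapping Granite↔Iris (Granite→Machine M4 196 min, Iris→Machine M5 148 min) adds 208.
Checked against all permutations: 245 min is optimal.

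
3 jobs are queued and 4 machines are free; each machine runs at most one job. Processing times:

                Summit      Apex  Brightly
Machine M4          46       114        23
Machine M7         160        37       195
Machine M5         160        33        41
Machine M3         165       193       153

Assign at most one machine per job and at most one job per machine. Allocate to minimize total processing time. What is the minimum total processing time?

Optimal: Summit→Machine M4 (46 min), Apex→Machine M7 (37 min), Brightly→Machine M5 (41 min) — total 46+37+41 = 124 min.
Row-greedy (each job in turn takes its cheapest remaining machine) gives 232 min, worse by 108.
Next-best assignment: Summit→Machine M7, Apex→Machine M5, Brightly→Machine M4 = 216 min.
No other one-to-one assignment undercuts 124 min.

Minimum total: 124 min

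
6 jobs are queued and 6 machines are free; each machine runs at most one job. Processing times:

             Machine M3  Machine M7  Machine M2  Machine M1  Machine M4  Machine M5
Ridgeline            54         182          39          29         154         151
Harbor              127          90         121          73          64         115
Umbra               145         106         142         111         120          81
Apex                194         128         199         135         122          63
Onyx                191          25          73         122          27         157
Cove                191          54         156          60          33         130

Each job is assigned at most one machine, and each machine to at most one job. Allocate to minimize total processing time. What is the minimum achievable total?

This is a one-to-one assignment (minimum-cost bipartite matching).
Optimal: Ridgeline→Machine M2 (39 min), Harbor→Machine M1 (73 min), Umbra→Machine M3 (145 min), Apex→Machine M5 (63 min), Onyx→Machine M7 (25 min), Cove→Machine M4 (33 min) — total 39+73+145+63+25+33 = 378 min.
Row-greedy (each job in turn takes its cheapest remaining machine) gives 566 min, worse by 188.
Swapping Onyx↔Harbor (Onyx→Machine M1 122 min, Harbor→Machine M7 90 min) adds 114.

Minimum total: 378 min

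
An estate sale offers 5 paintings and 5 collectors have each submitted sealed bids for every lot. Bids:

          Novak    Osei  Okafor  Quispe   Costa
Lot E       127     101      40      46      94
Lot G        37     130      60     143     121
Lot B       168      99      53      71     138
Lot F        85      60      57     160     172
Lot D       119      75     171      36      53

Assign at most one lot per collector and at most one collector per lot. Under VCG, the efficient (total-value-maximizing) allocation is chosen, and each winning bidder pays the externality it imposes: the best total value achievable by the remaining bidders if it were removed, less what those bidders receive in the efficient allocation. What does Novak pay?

Novak pays $12.

Efficient allocation: Novak→Lot B ($168), Osei→Lot E ($101), Okafor→Lot D ($171), Quispe→Lot G ($143), Costa→Lot F ($172); total welfare W = $755.
Novak receives Lot B at value $168, so the others get W − 168 = $587.
Without Novak: best allocation of the remaining 4 bidders over all 5 lots is Osei→Lot G ($130), Okafor→Lot D ($171), Quispe→Lot F ($160), Costa→Lot B ($138), total $599.
VCG payment = (others' best without Novak) − (others' welfare with Novak) = 599 − 587 = $12.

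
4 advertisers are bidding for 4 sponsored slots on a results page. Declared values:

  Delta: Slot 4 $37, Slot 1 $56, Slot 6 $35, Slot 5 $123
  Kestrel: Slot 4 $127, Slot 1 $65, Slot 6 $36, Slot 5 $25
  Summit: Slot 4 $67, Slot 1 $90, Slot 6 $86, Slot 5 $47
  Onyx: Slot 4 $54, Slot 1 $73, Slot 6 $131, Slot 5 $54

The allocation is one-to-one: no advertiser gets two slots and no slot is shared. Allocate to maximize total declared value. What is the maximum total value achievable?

Optimal: Delta→Slot 5 ($123), Kestrel→Slot 4 ($127), Summit→Slot 1 ($90), Onyx→Slot 6 ($131) — total 123+127+90+131 = $471.
Next-best assignment: Delta→Slot 5, Kestrel→Slot 4, Summit→Slot 6, Onyx→Slot 1 = $409.

Maximum total: $471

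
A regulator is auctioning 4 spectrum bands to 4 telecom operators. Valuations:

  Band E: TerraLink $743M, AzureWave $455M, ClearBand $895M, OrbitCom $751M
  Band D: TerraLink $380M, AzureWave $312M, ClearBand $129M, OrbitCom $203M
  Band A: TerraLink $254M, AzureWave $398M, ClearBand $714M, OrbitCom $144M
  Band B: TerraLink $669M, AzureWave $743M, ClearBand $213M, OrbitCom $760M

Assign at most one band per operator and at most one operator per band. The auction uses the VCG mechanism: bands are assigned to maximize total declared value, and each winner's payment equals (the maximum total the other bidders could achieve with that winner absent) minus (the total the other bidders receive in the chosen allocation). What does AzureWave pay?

Efficient allocation: TerraLink→Band D ($380M), AzureWave→Band B ($743M), ClearBand→Band A ($714M), OrbitCom→Band E ($751M); total welfare W = $2588M.
AzureWave receives Band B at value $743M, so the others get W − 743 = $1845M.
Without AzureWave: best allocation of the remaining 3 bidders over all 4 bands is TerraLink→Band E ($743M), ClearBand→Band A ($714M), OrbitCom→Band B ($760M), total $2217M.
VCG payment = (others' best without AzureWave) − (others' welfare with AzureWave) = 2217 − 1845 = $372M.

AzureWave pays $372M.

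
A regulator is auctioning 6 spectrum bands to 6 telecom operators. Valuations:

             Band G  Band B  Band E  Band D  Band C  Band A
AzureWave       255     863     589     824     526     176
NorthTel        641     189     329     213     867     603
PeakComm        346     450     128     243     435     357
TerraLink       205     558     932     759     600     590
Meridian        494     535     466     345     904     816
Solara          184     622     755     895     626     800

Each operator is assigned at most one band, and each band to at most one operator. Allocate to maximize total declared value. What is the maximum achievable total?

Maximum total: $4719M

This is the linear assignment problem.
Optimal: AzureWave→Band B ($863M), NorthTel→Band C ($867M), PeakComm→Band G ($346M), TerraLink→Band E ($932M), Meridian→Band A ($816M), Solara→Band D ($895M) — total 863+867+346+932+816+895 = $4719M.
Max-entry greedy (repeatedly take the single best remaining cell) gives $4592M, worse by 127.
Every other assignment is strictly worse.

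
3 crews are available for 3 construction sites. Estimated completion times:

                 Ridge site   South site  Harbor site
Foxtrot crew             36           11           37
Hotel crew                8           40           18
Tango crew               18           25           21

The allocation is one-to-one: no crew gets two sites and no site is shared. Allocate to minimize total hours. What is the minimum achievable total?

Minimum total: 40 hours

Optimal: Foxtrot crew→South site (11 hours), Hotel crew→Ridge site (8 hours), Tango crew→Harbor site (21 hours) — total 11+8+21 = 40 hours.
Every other assignment is strictly worse.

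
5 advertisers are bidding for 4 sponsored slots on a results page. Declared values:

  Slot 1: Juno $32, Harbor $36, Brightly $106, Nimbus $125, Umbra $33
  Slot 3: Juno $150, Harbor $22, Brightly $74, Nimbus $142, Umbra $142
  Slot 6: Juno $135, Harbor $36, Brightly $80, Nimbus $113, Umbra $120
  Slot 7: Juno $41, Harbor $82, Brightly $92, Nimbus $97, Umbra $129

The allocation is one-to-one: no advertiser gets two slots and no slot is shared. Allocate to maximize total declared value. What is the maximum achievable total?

Optimal: Brightly→Slot 1 ($106), Nimbus→Slot 3 ($142), Juno→Slot 6 ($135), Umbra→Slot 7 ($129) — total 106+142+135+129 = $512.
Swapping Juno↔Nimbus (Juno→Slot 3 $150, Nimbus→Slot 6 $113) loses 14.
Every other assignment is strictly worse.

Max total: $512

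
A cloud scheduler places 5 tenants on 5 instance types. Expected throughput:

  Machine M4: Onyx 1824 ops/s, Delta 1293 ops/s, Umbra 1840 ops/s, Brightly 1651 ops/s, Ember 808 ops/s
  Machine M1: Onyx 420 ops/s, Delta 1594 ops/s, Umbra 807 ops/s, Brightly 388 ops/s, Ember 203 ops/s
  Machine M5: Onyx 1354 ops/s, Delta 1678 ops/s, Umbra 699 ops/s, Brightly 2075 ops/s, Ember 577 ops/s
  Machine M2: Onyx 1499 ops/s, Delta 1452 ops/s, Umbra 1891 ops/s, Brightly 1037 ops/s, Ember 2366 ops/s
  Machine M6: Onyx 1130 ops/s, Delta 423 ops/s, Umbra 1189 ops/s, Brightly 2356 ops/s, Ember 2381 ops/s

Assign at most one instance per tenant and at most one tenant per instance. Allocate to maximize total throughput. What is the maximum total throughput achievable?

Treat this as an assignment problem: match each tenant to one instance.
Optimal: Onyx→Machine M4 (1824 ops/s), Delta→Machine M1 (1594 ops/s), Umbra→Machine M2 (1891 ops/s), Brightly→Machine M5 (2075 ops/s), Ember→Machine M6 (2381 ops/s) — total 1824+1594+1891+2075+2381 = 9765 ops/s.
Column-greedy (each instance in turn goes to its best remaining tenant) gives 9005 ops/s, worse by 760.
Swapping Ember↔Brightly (Ember→Machine M5 577 ops/s, Brightly→Machine M6 2356 ops/s) loses 1523.
No other one-to-one assignment exceeds 9765 ops/s.

Maximum total: 9765 ops/s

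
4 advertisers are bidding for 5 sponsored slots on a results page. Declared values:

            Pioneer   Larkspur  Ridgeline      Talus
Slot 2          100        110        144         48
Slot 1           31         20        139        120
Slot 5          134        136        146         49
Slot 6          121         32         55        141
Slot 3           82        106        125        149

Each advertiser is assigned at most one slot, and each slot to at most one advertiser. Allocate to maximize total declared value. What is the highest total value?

Maximum total: $550

Optimal: Pioneer→Slot 6 ($121), Larkspur→Slot 5 ($136), Ridgeline→Slot 2 ($144), Talus→Slot 3 ($149) — total 121+136+144+149 = $550.
Column-greedy (each slot in turn goes to its best remaining advertiser) gives $521, worse by 29.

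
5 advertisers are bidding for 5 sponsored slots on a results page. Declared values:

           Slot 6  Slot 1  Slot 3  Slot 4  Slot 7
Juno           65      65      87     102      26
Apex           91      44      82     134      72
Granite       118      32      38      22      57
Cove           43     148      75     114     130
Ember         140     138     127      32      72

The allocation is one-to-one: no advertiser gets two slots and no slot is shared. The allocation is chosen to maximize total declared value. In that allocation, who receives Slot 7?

Optimal: Juno→Slot 3 ($87), Apex→Slot 4 ($134), Granite→Slot 6 ($118), Cove→Slot 7 ($130), Ember→Slot 1 ($138) — total 87+134+118+130+138 = $607.
Column-greedy (each slot in turn goes to its best remaining advertiser) gives $566, worse by 41.
Swapping Cove↔Ember (Cove→Slot 1 $148, Ember→Slot 7 $72) loses 48.
Cove's own top slot is Slot 1 ($148), but forcing Cove→Slot 1 and reassigning the rest optimally gives only $567 — worse by 40.

Cove receives Slot 7.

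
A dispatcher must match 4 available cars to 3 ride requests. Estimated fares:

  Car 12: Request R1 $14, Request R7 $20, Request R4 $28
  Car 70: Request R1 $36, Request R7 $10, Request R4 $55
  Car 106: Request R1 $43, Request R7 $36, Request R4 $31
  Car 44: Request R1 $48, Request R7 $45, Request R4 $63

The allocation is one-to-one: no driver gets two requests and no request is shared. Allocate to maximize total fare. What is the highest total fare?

Optimal: Car 106→Request R1 ($43), Car 44→Request R7 ($45), Car 70→Request R4 ($55) — total 43+45+55 = $143.
Column-greedy (each request in turn goes to its best remaining driver) gives $139, worse by 4.
Next-best assignment: Car 44→Request R1, Car 106→Request R7, Car 70→Request R4 = $139.
No other one-to-one assignment exceeds $143.

Max total: $143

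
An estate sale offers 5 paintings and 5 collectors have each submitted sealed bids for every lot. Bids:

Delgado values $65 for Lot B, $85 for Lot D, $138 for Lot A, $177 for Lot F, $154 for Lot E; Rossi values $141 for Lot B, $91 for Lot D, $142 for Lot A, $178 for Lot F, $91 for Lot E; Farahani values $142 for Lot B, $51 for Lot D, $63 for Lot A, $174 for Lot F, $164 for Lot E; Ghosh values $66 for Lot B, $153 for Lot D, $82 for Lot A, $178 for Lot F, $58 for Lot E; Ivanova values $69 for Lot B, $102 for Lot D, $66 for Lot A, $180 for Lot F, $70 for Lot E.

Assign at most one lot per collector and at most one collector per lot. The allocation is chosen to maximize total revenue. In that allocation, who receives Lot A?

Delgado receives Lot A.

Optimal: Delgado→Lot A ($138), Rossi→Lot B ($141), Farahani→Lot E ($164), Ghosh→Lot D ($153), Ivanova→Lot F ($180) — total 138+141+164+153+180 = $776.
Column-greedy (each lot in turn goes to its best remaining collector) gives $771, worse by 5.
Next-best assignment: Delgado→Lot E, Rossi→Lot A, Farahani→Lot B, Ghosh→Lot D, Ivanova→Lot F = $771.
Swapping Ghosh↔Delgado (Ghosh→Lot A $82, Delgado→Lot D $85) loses 124.
Delgado's own top lot is Lot F ($177), but forcing Delgado→Lot F and reassigning the rest optimally gives only $705 — worse by 71.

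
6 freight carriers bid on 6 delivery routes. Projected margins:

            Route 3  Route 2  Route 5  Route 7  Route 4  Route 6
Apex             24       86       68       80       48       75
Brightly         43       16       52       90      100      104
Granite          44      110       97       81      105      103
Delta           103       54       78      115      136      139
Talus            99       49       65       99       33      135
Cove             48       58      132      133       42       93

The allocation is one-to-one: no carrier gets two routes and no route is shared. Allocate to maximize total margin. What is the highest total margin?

Max total: $661k

Optimal: Apex→Route 7 ($80k), Brightly→Route 6 ($104k), Granite→Route 2 ($110k), Delta→Route 4 ($136k), Talus→Route 3 ($99k), Cove→Route 5 ($132k) — total 80+104+110+136+99+132 = $661k.
Row-greedy (each carrier in turn takes its best remaining route) gives $641k, worse by 20.
Swapping Brightly↔Apex (Brightly→Route 7 $90k, Apex→Route 6 $75k) loses 19.
Checked against all permutations: $661k is optimal.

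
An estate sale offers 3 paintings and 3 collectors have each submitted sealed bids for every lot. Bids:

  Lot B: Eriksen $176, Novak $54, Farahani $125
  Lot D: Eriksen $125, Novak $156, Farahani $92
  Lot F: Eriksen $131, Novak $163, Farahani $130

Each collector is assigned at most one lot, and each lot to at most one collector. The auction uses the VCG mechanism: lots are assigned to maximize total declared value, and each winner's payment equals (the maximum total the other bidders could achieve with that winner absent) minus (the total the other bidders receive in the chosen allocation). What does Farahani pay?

Efficient allocation: Eriksen→Lot B ($176), Novak→Lot D ($156), Farahani→Lot F ($130); total welfare W = $462.
Farahani receives Lot F at value $130, so the others get W − 130 = $332.
Without Farahani: best allocation of the remaining 2 bidders over all 3 lots is Eriksen→Lot B ($176), Novak→Lot F ($163), total $339.
VCG payment = (others' best without Farahani) − (others' welfare with Farahani) = 339 − 332 = $7.

Farahani pays $7.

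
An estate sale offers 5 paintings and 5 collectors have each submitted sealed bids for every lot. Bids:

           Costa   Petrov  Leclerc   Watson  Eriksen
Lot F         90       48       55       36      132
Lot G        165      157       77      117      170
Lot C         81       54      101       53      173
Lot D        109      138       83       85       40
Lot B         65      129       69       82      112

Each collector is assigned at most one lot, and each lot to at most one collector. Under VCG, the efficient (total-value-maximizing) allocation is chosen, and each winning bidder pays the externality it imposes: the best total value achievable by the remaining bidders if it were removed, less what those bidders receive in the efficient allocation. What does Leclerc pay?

Efficient allocation: Costa→Lot G ($165), Petrov→Lot D ($138), Leclerc→Lot C ($101), Watson→Lot B ($82), Eriksen→Lot F ($132); total welfare W = $618.
Leclerc receives Lot C at value $101, so the others get W − 101 = $517.
Without Leclerc: best allocation of the remaining 4 bidders over all 5 lots is Costa→Lot G ($165), Petrov→Lot D ($138), Watson→Lot B ($82), Eriksen→Lot C ($173), total $558.
VCG payment = (others' best without Leclerc) − (others' welfare with Leclerc) = 558 − 517 = $41.

Leclerc pays $41.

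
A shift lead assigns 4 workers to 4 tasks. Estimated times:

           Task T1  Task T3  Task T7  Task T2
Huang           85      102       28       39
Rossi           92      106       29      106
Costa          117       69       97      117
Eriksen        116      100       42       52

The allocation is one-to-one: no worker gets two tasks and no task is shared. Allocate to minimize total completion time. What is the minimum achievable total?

Optimal: Huang→Task T1 (85 min), Rossi→Task T7 (29 min), Costa→Task T3 (69 min), Eriksen→Task T2 (52 min) — total 85+29+69+52 = 235 min.
Row-greedy (each worker in turn takes its cheapest remaining task) gives 241 min, worse by 6.

Min total: 235 min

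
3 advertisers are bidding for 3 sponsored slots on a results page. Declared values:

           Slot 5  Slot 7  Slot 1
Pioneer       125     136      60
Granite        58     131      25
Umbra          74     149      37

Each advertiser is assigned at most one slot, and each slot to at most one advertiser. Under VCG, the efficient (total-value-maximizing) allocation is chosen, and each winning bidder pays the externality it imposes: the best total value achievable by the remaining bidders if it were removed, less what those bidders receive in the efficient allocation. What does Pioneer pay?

Pioneer pays $33.

Efficient allocation: Pioneer→Slot 5 ($125), Granite→Slot 1 ($25), Umbra→Slot 7 ($149); total welfare W = $299.
Pioneer receives Slot 5 at value $125, so the others get W − 125 = $174.
Without Pioneer: best allocation of the remaining 2 bidders over all 3 slots is Granite→Slot 5 ($58), Umbra→Slot 7 ($149), total $207.
VCG payment = (others' best without Pioneer) − (others' welfare with Pioneer) = 207 − 174 = $33.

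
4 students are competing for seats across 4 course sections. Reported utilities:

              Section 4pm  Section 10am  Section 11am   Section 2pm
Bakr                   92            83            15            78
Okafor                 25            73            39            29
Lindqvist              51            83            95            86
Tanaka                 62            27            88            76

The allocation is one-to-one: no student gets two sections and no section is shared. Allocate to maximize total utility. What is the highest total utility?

Optimal: Bakr→Section 4pm (92 points), Okafor→Section 10am (73 points), Lindqvist→Section 2pm (86 points), Tanaka→Section 11am (88 points) — total 92+73+86+88 = 339 points.
Row-greedy (each student in turn takes its best remaining section) gives 336 points, worse by 3.
Swapping Bakr↔Lindqvist (Bakr→Section 2pm 78 points, Lindqvist→Section 4pm 51 points) loses 49.
Checked against all permutations: 339 points is optimal.

Max total: 339 points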